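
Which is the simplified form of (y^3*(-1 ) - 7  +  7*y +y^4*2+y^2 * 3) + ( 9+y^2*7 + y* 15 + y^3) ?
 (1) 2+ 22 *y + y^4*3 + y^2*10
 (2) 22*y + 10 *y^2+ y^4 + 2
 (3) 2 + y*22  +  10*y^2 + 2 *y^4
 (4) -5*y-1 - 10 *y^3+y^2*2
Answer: 3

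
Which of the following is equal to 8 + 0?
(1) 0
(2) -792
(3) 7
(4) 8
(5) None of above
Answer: 4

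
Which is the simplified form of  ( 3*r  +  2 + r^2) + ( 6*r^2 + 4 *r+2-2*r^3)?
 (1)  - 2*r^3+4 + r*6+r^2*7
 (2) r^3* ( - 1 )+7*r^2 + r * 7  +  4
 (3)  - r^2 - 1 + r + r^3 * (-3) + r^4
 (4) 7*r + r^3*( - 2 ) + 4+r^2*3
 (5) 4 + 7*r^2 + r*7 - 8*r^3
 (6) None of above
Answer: 6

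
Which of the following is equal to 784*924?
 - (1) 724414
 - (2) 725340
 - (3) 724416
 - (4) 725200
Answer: 3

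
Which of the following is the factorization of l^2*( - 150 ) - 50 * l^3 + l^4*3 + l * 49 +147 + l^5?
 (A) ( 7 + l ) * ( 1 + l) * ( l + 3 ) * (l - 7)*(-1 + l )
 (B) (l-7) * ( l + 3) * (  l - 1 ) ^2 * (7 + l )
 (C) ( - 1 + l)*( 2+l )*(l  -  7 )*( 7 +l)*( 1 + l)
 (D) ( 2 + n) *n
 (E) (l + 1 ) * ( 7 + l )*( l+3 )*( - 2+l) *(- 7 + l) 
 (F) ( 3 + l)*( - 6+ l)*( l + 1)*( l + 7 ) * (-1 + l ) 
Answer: A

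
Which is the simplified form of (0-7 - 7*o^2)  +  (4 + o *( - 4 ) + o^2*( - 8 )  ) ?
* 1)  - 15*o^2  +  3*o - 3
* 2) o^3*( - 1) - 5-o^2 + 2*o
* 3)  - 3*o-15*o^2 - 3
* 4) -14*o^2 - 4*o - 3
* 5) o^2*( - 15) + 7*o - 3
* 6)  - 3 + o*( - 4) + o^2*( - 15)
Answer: 6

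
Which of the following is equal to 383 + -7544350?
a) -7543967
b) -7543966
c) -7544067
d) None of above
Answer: a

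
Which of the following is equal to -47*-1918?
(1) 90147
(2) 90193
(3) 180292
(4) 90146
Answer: 4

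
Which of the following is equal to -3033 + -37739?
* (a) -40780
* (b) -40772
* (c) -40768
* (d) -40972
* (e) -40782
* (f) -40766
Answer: b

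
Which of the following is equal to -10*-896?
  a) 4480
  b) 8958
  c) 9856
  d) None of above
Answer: d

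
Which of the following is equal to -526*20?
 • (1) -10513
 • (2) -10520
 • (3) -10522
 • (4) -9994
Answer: 2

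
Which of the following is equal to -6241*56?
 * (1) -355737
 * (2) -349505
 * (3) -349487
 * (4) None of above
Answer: 4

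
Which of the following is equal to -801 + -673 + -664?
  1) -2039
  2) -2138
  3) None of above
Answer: 2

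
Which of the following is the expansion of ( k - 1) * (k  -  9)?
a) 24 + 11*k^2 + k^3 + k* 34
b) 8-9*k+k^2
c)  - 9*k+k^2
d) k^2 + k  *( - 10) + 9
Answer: d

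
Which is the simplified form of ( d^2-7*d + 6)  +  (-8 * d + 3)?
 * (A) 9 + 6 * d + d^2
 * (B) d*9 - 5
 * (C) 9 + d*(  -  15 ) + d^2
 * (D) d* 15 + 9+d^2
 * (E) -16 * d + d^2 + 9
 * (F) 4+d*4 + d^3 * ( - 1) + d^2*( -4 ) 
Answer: C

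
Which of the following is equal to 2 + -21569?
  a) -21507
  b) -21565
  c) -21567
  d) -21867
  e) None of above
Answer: c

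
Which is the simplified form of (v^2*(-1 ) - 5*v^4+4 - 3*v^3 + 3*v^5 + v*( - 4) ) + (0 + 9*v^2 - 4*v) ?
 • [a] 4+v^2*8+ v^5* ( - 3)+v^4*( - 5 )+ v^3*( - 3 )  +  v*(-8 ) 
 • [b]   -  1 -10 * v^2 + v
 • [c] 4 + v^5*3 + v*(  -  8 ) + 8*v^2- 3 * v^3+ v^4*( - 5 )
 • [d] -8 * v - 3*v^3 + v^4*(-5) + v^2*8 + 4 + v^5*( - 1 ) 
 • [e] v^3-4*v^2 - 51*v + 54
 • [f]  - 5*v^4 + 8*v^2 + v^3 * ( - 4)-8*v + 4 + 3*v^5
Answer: c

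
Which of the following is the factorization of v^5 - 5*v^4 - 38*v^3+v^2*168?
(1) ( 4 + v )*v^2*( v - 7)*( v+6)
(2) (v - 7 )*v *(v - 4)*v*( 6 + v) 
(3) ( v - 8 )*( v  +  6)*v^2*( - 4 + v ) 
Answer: 2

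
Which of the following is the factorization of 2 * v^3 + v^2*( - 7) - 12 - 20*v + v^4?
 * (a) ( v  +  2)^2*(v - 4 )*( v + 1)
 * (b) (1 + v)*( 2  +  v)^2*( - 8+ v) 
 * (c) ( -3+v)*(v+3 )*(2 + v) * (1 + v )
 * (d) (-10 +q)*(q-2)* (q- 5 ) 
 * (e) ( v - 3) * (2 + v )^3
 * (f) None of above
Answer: f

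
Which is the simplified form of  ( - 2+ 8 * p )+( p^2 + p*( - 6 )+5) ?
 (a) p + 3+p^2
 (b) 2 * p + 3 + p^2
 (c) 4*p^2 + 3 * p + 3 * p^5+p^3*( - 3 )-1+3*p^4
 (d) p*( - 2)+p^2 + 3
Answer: b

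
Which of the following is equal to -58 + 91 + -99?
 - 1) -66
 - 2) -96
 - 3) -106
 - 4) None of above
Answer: 1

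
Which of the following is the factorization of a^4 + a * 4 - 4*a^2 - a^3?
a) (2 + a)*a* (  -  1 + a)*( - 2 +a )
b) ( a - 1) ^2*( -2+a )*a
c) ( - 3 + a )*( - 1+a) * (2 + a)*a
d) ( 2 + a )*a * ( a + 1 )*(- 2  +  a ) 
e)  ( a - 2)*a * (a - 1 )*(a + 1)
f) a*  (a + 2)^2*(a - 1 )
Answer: a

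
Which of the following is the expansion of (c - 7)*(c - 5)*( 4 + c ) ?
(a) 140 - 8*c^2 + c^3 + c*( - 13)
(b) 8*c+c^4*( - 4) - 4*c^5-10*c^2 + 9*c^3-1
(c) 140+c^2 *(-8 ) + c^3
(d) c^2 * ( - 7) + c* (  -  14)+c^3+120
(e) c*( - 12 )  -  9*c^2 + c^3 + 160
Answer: a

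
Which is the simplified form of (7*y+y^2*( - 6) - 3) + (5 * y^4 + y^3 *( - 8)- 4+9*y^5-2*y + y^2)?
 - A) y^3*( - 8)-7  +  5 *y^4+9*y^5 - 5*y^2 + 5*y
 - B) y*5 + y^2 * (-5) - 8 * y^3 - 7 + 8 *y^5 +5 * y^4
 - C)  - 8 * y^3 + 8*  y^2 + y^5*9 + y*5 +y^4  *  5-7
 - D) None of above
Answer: A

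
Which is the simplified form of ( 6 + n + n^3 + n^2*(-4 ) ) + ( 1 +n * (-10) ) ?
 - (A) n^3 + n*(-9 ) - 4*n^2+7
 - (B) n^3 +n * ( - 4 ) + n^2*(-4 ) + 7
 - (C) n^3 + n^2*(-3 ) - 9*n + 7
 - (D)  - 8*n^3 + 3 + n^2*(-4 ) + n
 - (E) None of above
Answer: A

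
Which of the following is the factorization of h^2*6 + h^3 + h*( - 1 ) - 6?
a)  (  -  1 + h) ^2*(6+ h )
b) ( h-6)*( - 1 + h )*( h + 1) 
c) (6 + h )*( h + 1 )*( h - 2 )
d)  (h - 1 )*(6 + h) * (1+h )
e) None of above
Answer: d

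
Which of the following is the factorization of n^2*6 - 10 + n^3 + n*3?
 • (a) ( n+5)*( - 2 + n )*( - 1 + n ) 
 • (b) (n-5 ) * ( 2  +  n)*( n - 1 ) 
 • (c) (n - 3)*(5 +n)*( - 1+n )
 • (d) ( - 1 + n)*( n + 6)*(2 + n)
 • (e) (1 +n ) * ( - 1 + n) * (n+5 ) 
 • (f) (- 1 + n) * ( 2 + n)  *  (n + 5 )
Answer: f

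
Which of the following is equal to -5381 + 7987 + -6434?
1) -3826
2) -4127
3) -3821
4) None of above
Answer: 4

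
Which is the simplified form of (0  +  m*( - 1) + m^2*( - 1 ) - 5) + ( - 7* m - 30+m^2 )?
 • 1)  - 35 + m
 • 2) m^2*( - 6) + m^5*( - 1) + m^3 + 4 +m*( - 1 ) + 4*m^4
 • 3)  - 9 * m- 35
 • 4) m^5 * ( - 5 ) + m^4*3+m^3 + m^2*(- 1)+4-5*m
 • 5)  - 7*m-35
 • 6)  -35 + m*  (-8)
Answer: 6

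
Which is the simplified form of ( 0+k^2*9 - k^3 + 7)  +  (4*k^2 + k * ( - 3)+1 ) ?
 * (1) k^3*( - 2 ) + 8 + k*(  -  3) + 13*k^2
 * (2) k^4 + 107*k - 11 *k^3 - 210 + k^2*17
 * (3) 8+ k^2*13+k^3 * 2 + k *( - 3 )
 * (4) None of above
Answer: 4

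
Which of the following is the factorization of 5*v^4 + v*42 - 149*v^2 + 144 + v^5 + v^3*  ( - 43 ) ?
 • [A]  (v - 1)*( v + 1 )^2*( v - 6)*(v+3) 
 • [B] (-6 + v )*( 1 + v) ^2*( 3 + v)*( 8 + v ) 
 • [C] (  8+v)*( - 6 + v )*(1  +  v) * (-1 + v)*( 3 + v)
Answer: C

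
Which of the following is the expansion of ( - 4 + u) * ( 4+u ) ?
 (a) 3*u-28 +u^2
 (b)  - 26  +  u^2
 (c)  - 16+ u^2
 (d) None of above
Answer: c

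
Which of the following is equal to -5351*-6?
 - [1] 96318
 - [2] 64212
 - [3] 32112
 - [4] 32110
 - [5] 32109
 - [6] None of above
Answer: 6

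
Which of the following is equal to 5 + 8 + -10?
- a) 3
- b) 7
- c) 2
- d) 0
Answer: a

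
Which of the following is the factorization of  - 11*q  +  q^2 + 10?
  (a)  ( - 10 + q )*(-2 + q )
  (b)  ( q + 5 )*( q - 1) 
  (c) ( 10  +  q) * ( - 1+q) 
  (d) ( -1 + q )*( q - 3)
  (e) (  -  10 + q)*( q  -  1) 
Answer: e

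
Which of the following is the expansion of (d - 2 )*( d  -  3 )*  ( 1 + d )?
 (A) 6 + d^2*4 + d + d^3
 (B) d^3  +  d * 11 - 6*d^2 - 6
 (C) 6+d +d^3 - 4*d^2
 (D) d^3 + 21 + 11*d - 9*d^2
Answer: C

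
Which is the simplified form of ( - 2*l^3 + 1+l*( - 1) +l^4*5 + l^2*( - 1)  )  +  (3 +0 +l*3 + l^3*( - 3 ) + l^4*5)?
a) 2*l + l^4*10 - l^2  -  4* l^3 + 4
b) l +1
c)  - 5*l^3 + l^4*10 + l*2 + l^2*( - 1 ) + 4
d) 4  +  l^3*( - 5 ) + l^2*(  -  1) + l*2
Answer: c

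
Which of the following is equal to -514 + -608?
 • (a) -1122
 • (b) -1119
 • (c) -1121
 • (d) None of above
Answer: a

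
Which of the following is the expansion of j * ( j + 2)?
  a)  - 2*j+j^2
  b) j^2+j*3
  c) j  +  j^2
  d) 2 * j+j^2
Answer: d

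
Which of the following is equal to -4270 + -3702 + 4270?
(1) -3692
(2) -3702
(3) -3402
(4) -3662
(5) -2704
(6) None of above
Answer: 2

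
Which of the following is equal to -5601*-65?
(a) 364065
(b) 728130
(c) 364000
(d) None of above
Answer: a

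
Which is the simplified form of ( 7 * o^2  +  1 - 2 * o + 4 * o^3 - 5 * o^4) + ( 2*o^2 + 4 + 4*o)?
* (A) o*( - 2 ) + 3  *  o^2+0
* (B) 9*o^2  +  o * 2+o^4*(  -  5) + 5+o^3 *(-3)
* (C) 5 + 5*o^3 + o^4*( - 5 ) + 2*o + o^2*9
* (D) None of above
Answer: D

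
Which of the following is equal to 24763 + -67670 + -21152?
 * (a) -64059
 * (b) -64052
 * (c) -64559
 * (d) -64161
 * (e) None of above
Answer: a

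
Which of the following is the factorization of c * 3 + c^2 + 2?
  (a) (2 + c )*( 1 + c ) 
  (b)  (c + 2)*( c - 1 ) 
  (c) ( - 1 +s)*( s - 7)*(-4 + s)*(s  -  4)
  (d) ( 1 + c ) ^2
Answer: a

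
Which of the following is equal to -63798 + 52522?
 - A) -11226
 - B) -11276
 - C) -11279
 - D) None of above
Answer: B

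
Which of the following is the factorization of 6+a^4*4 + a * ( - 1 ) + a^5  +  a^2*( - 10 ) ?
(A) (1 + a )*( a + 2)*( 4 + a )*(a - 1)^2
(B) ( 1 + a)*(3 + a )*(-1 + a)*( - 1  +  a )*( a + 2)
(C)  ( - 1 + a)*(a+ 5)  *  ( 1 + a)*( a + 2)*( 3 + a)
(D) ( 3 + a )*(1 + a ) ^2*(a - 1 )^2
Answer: B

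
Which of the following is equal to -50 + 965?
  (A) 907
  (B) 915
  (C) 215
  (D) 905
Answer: B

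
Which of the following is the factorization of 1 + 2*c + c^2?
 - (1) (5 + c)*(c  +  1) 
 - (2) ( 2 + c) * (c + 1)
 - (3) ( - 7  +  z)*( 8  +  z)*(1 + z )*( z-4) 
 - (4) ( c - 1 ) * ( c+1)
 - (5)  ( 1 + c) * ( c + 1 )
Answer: 5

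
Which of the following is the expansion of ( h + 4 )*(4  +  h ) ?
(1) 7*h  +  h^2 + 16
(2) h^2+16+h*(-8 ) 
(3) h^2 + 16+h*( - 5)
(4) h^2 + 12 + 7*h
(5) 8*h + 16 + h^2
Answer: 5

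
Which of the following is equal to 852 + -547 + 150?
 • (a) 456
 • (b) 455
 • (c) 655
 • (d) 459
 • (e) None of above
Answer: b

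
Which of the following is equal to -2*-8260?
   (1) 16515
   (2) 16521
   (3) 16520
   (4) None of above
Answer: 3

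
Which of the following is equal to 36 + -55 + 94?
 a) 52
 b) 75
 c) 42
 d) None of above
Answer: b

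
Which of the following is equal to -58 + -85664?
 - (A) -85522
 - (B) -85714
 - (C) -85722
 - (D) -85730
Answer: C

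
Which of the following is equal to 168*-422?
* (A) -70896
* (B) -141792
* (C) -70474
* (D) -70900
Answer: A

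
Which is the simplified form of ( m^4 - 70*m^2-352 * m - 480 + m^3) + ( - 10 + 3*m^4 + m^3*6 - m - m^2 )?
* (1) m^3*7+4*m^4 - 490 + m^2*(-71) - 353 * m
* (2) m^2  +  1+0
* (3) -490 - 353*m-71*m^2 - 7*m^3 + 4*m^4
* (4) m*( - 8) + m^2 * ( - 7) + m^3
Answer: 1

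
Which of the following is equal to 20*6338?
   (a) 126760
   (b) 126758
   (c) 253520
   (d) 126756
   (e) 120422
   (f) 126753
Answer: a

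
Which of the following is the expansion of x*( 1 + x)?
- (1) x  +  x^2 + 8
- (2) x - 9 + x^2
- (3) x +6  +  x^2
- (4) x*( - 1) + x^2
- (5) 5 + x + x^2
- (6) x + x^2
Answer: 6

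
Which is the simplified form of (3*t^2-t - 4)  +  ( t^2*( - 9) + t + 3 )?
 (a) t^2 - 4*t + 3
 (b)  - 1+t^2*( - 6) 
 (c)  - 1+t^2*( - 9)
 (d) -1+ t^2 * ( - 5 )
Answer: b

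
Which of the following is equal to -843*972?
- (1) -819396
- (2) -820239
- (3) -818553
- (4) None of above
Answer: 1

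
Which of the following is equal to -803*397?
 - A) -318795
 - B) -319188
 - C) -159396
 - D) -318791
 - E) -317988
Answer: D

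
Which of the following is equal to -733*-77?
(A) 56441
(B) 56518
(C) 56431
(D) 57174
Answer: A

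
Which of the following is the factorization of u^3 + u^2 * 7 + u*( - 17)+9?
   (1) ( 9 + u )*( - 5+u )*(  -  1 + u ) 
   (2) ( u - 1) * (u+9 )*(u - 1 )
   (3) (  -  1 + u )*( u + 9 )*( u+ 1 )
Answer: 2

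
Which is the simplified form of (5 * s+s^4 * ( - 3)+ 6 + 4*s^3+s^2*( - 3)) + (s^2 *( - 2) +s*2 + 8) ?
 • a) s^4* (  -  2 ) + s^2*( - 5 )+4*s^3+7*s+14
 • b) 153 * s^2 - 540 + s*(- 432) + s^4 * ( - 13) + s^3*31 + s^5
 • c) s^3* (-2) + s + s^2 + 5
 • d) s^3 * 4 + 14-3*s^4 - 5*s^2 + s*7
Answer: d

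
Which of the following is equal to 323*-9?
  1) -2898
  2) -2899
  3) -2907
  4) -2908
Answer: 3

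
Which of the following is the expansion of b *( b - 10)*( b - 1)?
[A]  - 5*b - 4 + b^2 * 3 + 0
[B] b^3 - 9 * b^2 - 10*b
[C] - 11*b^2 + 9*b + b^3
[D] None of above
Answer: D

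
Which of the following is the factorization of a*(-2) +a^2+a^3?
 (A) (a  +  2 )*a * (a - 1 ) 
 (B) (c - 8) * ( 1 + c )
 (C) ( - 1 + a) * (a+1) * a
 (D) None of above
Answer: A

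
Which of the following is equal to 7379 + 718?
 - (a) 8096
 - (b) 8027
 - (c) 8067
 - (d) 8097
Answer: d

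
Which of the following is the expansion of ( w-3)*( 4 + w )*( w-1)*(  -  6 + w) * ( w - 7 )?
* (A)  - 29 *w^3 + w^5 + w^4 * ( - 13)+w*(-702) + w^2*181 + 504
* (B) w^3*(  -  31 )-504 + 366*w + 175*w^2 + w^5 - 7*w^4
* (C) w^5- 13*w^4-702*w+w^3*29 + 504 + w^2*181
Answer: C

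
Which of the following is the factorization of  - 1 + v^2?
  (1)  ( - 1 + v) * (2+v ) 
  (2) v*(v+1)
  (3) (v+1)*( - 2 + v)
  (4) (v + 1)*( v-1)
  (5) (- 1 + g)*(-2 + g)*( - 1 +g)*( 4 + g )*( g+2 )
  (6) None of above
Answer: 4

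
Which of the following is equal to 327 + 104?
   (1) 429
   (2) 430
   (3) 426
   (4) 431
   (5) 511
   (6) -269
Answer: 4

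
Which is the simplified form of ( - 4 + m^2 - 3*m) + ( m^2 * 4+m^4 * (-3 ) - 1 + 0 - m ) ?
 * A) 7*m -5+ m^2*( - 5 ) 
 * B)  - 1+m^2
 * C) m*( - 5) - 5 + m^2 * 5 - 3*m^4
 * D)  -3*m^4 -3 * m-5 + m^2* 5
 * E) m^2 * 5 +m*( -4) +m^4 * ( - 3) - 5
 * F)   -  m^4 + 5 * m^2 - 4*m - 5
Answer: E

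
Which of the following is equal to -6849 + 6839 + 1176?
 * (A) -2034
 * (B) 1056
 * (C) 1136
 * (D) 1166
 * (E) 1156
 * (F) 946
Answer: D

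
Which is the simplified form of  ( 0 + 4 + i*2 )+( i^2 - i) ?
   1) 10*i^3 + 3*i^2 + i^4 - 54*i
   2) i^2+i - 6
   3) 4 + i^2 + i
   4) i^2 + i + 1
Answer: 3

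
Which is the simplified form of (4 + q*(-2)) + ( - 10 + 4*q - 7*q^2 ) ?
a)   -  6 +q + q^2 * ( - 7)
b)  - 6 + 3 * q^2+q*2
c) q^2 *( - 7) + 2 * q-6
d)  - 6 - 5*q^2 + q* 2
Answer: c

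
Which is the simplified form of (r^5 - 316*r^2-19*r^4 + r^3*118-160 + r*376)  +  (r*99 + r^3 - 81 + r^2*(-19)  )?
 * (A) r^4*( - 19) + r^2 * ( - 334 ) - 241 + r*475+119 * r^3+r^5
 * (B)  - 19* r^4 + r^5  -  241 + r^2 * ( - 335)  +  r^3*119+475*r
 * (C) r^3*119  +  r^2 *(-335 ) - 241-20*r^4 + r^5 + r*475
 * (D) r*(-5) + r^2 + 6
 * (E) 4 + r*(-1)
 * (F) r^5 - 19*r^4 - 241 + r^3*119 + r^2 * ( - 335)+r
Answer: B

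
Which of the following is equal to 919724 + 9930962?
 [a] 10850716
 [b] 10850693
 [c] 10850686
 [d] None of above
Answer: c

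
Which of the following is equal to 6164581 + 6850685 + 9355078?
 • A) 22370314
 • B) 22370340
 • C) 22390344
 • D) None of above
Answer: D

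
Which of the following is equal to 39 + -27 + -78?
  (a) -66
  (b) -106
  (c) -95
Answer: a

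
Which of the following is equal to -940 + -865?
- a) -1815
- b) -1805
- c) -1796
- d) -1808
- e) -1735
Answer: b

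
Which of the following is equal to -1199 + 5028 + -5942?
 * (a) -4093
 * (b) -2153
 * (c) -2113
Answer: c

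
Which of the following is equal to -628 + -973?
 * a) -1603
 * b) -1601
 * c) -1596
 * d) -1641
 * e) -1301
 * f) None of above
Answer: b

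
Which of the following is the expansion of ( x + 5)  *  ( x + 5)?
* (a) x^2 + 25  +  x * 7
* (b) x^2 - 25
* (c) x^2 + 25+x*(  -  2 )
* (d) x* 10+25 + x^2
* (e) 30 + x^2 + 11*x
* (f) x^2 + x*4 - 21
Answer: d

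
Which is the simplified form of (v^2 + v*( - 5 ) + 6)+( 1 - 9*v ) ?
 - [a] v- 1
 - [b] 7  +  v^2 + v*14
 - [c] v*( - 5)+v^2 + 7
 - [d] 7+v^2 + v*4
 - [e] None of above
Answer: e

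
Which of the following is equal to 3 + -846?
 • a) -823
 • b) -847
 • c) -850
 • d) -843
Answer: d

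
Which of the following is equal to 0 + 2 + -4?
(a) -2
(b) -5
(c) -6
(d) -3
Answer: a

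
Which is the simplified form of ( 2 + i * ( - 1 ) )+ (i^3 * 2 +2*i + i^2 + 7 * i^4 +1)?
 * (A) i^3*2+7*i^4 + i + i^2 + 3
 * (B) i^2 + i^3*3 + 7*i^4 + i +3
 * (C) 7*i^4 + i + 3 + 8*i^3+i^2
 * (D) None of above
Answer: A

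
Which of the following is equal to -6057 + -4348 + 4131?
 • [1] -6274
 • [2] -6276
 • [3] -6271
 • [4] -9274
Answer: 1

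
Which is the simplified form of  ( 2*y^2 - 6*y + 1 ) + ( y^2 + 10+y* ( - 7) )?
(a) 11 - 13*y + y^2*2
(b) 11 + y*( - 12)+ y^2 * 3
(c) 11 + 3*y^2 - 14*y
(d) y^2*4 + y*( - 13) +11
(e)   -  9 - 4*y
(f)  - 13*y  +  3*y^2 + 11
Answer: f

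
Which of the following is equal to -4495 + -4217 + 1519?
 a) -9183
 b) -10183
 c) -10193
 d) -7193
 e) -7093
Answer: d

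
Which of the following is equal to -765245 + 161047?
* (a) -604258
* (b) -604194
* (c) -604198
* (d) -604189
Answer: c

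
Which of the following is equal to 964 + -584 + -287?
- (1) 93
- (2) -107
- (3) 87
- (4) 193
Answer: 1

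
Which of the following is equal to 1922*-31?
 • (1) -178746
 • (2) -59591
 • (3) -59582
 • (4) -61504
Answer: 3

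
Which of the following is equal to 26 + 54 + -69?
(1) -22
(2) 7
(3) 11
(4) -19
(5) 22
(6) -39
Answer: 3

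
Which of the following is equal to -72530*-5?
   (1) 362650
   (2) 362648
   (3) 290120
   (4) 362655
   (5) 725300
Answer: 1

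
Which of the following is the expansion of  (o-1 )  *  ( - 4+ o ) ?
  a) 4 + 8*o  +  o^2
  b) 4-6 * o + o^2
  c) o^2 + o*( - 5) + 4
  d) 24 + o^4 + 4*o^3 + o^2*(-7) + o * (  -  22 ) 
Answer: c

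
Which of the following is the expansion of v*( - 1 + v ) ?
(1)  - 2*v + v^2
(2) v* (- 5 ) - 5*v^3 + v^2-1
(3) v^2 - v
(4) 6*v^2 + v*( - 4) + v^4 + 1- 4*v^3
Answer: 3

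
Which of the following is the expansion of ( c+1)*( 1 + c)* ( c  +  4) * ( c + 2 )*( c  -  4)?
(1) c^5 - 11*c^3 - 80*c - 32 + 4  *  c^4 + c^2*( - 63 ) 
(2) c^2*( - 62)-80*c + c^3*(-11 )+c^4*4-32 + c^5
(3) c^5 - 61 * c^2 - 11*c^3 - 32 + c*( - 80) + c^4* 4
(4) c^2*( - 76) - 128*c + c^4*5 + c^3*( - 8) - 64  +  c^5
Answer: 2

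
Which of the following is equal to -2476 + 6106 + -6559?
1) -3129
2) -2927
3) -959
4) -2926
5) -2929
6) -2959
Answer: 5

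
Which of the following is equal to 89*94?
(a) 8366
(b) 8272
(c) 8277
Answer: a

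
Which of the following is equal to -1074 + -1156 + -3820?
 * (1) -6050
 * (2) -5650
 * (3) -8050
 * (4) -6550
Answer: 1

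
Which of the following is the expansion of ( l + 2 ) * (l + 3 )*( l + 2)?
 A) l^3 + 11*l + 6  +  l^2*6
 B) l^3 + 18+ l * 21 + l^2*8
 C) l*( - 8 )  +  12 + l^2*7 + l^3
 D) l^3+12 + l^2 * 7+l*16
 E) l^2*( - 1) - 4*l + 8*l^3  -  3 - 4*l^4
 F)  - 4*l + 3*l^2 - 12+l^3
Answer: D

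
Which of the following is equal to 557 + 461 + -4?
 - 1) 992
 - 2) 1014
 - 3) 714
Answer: 2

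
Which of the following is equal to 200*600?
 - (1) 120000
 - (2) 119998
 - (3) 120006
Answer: 1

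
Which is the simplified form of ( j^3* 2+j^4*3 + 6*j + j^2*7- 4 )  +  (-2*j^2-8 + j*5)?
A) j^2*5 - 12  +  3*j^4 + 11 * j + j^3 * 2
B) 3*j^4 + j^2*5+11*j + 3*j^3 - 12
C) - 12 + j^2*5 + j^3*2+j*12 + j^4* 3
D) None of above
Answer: A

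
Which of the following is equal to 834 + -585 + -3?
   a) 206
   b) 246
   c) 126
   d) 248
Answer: b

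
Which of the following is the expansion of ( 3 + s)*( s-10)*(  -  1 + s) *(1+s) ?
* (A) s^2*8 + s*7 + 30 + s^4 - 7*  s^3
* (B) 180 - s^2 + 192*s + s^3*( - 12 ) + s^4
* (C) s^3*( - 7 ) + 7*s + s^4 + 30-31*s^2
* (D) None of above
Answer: C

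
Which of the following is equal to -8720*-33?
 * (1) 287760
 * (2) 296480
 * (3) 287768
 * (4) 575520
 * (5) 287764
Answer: 1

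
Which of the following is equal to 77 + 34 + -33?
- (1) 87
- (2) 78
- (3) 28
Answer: 2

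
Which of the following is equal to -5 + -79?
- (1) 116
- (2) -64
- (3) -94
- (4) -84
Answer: 4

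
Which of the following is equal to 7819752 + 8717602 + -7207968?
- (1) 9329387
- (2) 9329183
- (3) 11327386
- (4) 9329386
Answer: 4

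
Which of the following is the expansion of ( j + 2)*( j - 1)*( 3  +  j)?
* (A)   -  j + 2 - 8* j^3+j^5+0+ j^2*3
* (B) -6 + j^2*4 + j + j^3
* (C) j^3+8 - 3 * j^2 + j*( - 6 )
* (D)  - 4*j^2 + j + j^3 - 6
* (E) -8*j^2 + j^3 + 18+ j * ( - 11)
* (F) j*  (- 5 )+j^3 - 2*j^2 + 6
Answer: B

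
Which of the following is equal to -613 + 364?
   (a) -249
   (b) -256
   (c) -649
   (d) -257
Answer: a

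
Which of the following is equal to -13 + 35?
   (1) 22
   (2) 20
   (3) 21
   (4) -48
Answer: 1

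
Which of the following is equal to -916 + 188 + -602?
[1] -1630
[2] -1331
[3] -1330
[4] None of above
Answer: 3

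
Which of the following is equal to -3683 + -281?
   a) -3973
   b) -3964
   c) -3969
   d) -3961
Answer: b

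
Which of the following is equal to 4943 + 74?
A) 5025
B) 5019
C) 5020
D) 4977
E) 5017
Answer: E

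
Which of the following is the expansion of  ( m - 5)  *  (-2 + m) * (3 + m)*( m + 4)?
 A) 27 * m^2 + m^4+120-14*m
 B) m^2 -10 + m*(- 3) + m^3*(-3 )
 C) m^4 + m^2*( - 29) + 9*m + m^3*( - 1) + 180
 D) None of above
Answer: D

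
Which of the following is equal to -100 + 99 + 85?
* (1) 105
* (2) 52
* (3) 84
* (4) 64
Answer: 3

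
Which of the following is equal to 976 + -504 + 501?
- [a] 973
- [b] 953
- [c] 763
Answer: a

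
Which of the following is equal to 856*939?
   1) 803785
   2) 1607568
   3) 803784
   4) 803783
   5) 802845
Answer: 3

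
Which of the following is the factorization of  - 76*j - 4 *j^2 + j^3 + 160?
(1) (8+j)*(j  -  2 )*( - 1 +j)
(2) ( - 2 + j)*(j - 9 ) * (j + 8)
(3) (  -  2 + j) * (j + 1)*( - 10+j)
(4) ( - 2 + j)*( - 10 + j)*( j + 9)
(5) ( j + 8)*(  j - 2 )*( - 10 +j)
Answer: 5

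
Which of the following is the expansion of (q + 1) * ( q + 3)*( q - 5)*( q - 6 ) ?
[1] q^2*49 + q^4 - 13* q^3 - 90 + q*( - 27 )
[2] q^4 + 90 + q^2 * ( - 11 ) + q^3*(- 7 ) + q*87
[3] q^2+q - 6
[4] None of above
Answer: 2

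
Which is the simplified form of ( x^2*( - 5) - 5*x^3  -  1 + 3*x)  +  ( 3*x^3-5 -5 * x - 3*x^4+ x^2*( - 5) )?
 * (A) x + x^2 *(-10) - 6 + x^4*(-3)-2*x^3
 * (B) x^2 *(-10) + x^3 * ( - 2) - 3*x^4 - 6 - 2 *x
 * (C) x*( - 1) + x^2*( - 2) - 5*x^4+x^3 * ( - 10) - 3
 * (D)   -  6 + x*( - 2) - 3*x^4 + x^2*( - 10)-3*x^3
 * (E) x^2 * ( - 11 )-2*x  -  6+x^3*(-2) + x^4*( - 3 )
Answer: B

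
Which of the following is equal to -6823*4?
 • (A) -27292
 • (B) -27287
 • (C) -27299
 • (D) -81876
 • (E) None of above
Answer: A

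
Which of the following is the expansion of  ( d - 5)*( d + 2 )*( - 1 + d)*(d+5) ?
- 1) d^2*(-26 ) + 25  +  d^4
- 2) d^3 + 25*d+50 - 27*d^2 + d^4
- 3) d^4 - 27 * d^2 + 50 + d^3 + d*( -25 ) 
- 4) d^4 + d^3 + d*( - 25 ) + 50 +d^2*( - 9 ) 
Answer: 3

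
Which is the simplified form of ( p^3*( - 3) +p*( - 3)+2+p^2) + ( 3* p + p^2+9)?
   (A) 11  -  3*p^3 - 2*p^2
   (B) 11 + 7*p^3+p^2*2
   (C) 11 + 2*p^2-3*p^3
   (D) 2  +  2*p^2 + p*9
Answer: C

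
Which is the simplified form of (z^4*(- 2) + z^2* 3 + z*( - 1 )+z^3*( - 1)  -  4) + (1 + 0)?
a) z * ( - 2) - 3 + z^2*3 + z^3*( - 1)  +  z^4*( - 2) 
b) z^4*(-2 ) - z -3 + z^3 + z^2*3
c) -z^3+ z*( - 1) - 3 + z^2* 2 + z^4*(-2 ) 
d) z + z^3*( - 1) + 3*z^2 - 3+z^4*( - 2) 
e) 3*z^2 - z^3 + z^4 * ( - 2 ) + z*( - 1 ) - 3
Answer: e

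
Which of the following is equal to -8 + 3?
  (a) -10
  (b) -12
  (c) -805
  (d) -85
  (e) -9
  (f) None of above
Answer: f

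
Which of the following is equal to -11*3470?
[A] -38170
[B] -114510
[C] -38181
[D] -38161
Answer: A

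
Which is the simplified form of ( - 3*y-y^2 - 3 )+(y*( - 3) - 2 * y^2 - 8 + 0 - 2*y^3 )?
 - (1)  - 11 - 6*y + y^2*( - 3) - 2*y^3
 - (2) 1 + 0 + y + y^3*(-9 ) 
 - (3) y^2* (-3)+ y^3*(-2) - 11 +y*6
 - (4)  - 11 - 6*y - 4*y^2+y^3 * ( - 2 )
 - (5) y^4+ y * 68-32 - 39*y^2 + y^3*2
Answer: 1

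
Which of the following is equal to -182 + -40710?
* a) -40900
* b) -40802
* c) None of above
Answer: c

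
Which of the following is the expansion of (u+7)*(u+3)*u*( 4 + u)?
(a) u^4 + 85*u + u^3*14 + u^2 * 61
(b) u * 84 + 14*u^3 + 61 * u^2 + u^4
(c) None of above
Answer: b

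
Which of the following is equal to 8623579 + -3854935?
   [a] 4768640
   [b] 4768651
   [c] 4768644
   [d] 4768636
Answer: c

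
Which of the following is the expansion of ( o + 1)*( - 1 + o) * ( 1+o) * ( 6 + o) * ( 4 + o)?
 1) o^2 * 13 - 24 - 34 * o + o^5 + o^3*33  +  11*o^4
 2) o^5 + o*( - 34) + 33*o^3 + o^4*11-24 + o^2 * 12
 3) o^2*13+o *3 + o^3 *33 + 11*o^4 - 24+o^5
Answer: 1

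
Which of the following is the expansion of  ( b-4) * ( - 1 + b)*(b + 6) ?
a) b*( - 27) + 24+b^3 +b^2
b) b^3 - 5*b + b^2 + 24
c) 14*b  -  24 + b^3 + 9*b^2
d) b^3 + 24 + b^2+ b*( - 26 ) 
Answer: d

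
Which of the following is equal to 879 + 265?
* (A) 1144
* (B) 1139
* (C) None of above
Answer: A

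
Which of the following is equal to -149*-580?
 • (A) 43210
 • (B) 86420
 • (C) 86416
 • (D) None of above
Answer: B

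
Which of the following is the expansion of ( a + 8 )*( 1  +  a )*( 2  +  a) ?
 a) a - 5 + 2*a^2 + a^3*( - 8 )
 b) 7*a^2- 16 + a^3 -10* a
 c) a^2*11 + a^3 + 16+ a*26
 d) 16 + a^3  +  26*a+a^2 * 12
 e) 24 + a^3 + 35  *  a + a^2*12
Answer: c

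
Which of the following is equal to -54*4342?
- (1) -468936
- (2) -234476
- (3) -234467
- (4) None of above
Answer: 4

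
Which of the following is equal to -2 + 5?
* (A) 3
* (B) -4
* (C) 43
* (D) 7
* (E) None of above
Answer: A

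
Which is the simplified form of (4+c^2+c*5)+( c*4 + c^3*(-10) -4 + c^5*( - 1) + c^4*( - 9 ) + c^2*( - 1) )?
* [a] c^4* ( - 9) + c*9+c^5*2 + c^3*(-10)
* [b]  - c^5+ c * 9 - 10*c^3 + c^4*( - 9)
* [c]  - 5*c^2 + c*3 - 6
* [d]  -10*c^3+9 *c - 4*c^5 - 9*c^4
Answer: b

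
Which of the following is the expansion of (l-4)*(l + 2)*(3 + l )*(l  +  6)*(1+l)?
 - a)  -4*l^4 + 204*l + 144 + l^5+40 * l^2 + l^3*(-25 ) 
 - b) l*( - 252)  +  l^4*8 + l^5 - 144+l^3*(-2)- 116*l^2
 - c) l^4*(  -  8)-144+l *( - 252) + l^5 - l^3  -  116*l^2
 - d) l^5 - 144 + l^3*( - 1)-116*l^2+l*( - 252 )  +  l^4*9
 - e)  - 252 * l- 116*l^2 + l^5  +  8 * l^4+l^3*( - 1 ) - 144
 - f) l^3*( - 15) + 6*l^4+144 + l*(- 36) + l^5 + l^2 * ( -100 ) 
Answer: e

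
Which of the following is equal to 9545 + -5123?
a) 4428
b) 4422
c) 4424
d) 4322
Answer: b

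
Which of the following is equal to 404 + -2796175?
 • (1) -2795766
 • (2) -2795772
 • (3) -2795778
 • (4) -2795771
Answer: 4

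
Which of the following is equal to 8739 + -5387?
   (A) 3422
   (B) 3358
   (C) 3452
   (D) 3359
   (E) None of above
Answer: E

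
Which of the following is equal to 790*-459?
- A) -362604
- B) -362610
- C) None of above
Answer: B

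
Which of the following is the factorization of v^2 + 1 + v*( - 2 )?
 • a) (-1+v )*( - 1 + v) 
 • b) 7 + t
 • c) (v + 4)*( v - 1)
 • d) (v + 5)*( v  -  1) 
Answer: a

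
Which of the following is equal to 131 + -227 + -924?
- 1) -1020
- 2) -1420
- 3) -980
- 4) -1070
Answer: 1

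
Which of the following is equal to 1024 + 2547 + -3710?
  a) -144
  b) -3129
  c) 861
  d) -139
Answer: d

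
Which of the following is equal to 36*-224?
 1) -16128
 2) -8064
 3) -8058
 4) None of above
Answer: 2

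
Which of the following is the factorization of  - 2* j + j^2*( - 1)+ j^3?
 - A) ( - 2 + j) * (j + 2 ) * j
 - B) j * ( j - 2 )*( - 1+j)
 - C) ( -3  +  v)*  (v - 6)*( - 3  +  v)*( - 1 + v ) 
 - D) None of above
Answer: D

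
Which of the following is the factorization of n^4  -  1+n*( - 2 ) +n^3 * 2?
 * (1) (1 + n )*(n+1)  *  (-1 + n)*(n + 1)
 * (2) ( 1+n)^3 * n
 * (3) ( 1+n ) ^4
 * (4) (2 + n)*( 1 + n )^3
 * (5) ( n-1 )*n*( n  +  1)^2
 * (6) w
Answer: 1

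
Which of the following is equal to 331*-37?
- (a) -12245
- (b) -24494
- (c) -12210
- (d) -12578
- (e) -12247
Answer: e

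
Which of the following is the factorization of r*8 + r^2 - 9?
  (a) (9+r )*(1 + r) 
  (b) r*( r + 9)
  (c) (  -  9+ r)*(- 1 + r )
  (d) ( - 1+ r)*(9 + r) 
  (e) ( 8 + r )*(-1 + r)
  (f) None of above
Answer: d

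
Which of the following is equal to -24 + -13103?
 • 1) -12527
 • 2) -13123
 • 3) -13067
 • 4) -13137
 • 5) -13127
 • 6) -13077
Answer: 5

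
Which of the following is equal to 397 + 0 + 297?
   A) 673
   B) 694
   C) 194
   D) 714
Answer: B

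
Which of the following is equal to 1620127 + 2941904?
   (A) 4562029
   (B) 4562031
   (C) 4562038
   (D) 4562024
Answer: B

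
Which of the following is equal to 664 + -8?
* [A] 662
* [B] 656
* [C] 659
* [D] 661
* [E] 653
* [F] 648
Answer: B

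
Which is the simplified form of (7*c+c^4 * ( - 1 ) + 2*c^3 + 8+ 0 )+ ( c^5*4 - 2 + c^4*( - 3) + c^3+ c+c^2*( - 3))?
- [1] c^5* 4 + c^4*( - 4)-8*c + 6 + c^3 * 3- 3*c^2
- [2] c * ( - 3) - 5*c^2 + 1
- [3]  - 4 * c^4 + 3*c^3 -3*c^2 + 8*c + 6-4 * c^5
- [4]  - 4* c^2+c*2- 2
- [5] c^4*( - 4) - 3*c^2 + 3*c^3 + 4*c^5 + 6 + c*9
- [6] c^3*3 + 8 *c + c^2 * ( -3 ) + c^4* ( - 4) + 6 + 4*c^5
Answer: 6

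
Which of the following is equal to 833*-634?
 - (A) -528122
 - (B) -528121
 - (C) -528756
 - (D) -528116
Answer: A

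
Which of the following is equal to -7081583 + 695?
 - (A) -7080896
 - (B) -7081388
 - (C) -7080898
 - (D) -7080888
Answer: D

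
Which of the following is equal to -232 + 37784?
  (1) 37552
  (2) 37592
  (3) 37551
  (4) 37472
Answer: 1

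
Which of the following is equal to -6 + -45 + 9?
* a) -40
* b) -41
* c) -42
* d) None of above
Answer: c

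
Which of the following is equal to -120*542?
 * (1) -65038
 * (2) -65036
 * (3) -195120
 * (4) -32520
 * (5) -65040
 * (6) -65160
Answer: 5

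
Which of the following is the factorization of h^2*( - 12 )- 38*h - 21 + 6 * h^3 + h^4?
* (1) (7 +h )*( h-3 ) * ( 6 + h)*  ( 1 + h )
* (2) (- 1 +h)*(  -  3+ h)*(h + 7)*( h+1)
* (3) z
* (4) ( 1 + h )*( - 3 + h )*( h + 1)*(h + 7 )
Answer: 4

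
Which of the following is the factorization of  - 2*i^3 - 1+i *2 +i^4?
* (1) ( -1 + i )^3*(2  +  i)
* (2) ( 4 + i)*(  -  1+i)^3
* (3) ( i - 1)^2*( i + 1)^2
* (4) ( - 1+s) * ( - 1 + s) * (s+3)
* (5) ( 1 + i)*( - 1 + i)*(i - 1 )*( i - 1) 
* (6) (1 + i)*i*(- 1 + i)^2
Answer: 5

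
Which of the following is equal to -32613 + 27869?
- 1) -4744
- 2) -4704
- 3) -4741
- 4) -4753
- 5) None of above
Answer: 1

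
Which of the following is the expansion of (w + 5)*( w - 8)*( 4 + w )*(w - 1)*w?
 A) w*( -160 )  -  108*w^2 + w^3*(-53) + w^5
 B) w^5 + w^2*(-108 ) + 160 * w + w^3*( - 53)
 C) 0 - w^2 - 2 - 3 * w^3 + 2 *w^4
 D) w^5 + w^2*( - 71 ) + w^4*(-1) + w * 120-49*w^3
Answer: B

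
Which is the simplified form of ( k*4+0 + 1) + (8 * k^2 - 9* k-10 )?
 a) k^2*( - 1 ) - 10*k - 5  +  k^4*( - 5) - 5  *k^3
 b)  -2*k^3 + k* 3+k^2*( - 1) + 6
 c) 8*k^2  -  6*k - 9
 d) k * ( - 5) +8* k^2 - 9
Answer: d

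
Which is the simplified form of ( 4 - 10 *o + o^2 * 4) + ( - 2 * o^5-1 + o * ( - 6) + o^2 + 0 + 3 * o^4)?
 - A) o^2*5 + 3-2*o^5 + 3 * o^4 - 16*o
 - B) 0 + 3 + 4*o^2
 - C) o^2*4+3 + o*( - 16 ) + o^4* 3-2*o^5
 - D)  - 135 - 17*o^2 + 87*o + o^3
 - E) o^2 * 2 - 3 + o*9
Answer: A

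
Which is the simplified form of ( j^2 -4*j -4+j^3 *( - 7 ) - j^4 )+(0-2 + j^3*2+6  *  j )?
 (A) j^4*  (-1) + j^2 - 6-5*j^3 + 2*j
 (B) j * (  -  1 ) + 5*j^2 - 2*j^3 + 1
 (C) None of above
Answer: A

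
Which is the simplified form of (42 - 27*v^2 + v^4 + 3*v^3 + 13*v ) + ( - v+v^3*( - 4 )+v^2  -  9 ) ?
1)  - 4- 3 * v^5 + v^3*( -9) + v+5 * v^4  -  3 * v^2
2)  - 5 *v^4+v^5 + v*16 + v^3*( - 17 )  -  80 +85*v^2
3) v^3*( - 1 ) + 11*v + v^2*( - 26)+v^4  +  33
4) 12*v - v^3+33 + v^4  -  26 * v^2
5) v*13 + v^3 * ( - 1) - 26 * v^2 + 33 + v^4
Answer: 4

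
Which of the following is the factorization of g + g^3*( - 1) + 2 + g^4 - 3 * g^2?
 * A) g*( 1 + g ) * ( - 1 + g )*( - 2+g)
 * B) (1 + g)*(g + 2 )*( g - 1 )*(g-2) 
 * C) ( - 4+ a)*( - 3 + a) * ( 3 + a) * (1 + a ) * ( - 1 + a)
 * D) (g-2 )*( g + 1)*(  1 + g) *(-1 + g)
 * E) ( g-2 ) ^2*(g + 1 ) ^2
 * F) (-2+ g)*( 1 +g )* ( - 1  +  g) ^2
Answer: D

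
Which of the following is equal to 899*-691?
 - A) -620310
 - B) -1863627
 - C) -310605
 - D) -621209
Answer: D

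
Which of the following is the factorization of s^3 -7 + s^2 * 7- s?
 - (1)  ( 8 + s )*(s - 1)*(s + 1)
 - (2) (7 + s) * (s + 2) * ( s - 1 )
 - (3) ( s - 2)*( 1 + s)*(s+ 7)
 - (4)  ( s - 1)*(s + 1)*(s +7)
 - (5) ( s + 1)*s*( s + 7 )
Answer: 4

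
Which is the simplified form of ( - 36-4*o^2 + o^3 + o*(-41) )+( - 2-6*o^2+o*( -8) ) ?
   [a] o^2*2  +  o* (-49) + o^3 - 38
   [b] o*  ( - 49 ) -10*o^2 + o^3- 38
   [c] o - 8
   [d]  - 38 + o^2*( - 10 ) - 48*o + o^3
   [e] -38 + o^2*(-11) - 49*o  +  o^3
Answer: b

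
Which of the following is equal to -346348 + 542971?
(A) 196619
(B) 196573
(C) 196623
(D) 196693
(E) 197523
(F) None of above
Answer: C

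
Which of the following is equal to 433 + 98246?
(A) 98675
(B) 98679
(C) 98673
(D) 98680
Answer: B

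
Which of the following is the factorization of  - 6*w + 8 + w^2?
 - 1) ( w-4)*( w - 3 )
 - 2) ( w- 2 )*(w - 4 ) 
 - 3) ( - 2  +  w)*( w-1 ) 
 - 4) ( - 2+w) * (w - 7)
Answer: 2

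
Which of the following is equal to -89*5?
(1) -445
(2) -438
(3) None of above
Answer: 1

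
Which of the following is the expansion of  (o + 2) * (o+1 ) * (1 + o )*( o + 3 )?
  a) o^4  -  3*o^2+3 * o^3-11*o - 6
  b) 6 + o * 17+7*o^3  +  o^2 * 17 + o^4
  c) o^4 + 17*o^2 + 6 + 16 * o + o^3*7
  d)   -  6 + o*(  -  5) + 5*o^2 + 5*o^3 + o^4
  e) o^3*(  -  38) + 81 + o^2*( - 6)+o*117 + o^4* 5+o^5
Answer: b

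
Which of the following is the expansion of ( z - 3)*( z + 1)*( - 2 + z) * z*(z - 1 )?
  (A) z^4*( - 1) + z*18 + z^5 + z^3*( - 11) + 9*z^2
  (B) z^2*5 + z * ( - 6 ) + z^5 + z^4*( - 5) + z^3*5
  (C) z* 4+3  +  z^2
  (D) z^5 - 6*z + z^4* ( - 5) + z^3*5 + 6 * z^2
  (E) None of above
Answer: B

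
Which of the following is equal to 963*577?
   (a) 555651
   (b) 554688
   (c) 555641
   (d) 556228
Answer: a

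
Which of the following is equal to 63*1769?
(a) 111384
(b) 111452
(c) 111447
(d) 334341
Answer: c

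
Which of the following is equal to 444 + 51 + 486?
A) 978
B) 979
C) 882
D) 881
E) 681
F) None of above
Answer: F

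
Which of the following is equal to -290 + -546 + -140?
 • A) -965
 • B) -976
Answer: B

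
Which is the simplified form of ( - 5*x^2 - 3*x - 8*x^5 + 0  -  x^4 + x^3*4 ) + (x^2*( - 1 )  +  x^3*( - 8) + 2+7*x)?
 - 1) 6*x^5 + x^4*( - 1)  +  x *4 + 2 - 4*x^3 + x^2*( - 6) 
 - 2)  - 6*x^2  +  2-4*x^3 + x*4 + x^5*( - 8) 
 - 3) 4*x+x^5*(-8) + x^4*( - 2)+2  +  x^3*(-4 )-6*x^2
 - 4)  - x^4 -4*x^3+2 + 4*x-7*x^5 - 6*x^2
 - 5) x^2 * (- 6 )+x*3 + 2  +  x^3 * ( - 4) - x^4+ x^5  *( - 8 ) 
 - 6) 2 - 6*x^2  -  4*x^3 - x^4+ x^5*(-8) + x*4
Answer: 6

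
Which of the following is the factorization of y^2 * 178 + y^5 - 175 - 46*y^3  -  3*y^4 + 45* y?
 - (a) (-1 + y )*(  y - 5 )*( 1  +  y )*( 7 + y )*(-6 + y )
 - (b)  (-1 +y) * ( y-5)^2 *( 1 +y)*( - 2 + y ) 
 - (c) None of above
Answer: c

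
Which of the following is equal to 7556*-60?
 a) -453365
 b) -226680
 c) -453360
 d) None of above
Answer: c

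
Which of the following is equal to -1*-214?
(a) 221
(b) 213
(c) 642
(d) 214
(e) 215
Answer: d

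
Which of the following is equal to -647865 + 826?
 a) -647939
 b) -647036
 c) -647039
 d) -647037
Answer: c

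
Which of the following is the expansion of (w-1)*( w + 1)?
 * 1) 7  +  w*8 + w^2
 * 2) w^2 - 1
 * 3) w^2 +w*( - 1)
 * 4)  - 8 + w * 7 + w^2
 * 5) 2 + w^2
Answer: 2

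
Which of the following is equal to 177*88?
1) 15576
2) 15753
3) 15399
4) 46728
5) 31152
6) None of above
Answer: 1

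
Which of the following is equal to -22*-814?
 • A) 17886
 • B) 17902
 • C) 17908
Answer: C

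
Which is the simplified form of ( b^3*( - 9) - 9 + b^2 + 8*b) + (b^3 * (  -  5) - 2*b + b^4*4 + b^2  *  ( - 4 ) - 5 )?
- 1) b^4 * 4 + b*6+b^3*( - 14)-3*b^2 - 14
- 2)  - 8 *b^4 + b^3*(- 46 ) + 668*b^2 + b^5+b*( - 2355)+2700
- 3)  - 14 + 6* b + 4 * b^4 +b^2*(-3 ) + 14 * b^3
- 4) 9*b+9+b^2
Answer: 1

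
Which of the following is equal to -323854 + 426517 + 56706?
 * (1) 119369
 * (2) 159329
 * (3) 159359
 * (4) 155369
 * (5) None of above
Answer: 5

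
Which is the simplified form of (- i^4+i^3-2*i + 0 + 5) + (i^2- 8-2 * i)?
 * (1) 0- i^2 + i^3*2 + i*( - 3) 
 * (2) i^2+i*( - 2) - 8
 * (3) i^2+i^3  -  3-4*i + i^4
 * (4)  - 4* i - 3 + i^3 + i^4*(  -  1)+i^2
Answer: 4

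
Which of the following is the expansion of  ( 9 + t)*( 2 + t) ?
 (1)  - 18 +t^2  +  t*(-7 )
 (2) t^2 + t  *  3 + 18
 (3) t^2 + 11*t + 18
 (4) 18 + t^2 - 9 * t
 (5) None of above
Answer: 3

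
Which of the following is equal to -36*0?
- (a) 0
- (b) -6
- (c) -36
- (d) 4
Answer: a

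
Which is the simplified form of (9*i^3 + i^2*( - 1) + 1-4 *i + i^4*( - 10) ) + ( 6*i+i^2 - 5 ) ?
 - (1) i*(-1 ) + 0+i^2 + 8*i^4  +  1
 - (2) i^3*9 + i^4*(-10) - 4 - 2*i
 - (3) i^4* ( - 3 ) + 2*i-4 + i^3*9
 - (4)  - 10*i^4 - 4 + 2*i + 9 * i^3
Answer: 4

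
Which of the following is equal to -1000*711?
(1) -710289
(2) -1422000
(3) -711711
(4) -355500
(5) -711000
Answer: 5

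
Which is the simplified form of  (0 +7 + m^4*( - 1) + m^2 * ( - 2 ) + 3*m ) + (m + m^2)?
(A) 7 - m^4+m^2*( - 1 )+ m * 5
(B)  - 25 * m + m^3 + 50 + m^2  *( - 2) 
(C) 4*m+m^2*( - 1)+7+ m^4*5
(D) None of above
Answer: D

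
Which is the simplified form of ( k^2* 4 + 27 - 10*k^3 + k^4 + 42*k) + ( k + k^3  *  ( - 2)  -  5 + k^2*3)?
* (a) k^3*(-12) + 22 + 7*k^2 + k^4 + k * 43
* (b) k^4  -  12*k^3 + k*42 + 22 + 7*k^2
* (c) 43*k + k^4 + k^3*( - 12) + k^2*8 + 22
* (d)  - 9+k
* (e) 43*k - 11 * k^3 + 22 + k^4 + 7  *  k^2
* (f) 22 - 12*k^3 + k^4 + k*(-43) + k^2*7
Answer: a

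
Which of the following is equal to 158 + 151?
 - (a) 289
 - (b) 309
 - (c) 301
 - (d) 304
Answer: b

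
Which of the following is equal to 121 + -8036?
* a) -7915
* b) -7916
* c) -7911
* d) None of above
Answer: a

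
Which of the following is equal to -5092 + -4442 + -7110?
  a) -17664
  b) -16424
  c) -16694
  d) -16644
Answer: d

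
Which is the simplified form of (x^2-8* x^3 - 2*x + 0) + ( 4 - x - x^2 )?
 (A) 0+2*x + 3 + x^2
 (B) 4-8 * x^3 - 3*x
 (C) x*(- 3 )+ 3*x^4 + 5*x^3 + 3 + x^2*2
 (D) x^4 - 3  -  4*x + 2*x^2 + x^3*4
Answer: B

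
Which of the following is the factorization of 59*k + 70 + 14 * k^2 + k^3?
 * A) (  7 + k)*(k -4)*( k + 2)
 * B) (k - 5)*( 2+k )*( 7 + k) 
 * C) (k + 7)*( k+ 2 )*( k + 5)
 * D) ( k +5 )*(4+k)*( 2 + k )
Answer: C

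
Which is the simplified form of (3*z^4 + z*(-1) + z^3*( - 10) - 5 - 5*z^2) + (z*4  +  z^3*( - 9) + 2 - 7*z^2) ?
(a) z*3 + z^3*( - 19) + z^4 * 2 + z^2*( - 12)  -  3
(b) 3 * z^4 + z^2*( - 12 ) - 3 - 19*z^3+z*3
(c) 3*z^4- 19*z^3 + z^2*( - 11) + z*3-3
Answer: b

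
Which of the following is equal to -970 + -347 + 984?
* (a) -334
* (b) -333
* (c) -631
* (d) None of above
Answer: b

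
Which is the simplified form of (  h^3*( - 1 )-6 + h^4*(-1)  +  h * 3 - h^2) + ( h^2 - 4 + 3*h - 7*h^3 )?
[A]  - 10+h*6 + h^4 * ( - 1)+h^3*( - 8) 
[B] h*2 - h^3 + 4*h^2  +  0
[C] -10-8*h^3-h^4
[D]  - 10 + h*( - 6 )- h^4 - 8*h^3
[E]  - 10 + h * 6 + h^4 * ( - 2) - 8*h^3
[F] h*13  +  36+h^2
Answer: A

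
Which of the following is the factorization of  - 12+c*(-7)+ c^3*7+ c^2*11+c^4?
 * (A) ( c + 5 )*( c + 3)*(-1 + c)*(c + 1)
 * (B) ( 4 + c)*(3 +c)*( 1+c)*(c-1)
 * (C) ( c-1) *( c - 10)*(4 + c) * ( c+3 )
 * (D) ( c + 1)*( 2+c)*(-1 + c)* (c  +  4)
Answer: B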